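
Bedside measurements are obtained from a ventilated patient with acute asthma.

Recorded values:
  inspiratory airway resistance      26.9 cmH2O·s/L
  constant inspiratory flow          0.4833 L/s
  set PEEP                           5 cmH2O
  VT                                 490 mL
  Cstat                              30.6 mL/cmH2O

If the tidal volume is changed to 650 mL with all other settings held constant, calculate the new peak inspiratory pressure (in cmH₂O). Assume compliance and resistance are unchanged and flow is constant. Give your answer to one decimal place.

39.2

PIP = Vt/C + R·V̇ + PEEP (constant-flow equation of motion).
Only the elastic term changes: ΔPIP = ΔVt / C = (650 − 490) / 30.6 = 5.229 cmH2O.
Original PIP = 490/30.6 + 26.9×0.4833 + 5 = 34.014 cmH2O; new PIP = 34.014 + (5.229) = 39.243 cmH2O.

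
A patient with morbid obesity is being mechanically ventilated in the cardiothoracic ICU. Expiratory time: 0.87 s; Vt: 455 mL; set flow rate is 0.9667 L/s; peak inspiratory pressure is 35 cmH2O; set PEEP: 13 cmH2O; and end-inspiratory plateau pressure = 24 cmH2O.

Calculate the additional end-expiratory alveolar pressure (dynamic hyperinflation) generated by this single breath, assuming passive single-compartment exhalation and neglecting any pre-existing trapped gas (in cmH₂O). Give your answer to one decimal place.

R = (PIP − Pplat)/V̇ = (35 − 24) / 0.9667 = 11.0/0.9667 = 11.379 cmH2O·s/L.
C = Vt/(Pplat − PEEP) = 455.0 / (24 − 13) = 455.0/11.0 = 41.364 mL/cmH2O.
τ = R × C = 11.379 × 0.04136 L/cmH2O = 0.4706 s.
Fraction remaining = e^(−Te/τ) = e^(−0.87/0.4706) = 0.1574; trapped volume = 455.0 × 0.1574 = 71.617 mL.
Additional alveolar pressure from trapping ≈ V_trapped / C = 71.617 / 41.364 = 1.731 cmH2O.

1.7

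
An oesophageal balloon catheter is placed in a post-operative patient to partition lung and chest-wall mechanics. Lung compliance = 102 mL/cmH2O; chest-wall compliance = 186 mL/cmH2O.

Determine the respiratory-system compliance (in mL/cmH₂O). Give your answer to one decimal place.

65.9

Lung and chest wall are elastances in series: 1/Crs = 1/CL + 1/Ccw.
1/Crs = 1/102 + 1/186 = 0.01518.
Crs = 65.876 mL/cmH2O.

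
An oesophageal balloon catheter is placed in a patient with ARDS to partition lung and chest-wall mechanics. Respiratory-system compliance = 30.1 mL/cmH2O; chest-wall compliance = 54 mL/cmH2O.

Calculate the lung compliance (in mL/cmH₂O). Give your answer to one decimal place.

68.0

1/CL = 1/Crs − 1/Ccw.
1/CL = 1/30.1 − 1/54 = 0.0147.
CL = 68.027 mL/cmH2O.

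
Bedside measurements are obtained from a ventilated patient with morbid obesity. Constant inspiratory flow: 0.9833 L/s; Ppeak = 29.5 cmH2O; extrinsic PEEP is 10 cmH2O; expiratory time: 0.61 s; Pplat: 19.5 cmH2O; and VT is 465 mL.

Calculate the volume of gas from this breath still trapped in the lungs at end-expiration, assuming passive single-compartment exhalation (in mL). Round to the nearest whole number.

137

R = (PIP − Pplat)/V̇ = (29.5 − 19.5) / 0.9833 = 10.0/0.9833 = 10.17 cmH2O·s/L.
C = Vt/(Pplat − PEEP) = 465.0 / (19.5 − 10) = 465.0/9.5 = 48.947 mL/cmH2O.
τ = R × C = 10.17 × 0.04895 L/cmH2O = 0.4978 s.
Fraction remaining = e^(−Te/τ) = e^(−0.61/0.4978) = 0.2936.
Trapped volume = 465.0 × 0.2936 = 136.52 mL.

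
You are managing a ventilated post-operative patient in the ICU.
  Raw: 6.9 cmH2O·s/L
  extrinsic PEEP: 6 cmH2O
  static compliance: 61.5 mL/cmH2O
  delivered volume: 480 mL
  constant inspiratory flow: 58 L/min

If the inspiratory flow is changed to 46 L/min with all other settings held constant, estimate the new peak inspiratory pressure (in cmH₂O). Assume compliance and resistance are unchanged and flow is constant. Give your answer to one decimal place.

19.1

Flow: 58 L/min ÷ 60 = 0.9667 L/s.
New flow: 46 L/min ÷ 60 = 0.7667 L/s.
PIP = Vt/C + R·V̇ + PEEP (constant-flow equation of motion).
Only the resistive term changes: ΔPIP = R × ΔV̇ = 6.9 × (0.7667 − 0.9667) = 6.9 × -0.2 = -1.38 cmH2O.
Original PIP = 480/61.5 + 6.9×0.9667 + 6 = 20.475 cmH2O; new PIP = 20.475 + (-1.38) = 19.095 cmH2O.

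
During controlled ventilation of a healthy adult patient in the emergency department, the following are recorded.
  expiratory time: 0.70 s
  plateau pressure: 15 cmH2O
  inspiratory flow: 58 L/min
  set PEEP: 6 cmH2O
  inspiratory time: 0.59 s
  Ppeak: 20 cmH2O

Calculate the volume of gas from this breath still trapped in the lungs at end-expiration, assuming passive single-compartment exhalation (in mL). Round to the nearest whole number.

Flow: 58 L/min ÷ 60 = 0.9667 L/s.
Vt = flow × Ti = 0.9667 L/s × 0.59 s × 1000 mL/L = 570.35 mL.
R = (PIP − Pplat)/V̇ = (20 − 15) / 0.9667 = 5.0/0.9667 = 5.172 cmH2O·s/L.
C = Vt/(Pplat − PEEP) = 570.35 / (15 − 6) = 570.35/9.0 = 63.372 mL/cmH2O.
τ = R × C = 5.172 × 0.06337 L/cmH2O = 0.3277 s.
Fraction remaining = e^(−Te/τ) = e^(−0.70/0.3277) = 0.1181.
Trapped volume = 570.35 × 0.1181 = 67.358 mL.

67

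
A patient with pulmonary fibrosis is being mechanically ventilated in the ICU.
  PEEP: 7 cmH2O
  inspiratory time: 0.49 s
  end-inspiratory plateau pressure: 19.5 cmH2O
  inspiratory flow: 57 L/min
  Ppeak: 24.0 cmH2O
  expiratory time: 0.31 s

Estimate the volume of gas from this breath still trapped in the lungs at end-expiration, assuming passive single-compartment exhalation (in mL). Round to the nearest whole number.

80

Flow: 57 L/min ÷ 60 = 0.95 L/s.
Vt = flow × Ti = 0.95 L/s × 0.49 s × 1000 mL/L = 465.5 mL.
R = (PIP − Pplat)/V̇ = (24.0 − 19.5) / 0.95 = 4.5/0.95 = 4.737 cmH2O·s/L.
C = Vt/(Pplat − PEEP) = 465.5 / (19.5 − 7) = 465.5/12.5 = 37.24 mL/cmH2O.
τ = R × C = 4.737 × 0.03724 L/cmH2O = 0.1764 s.
Fraction remaining = e^(−Te/τ) = e^(−0.31/0.1764) = 0.1725.
Trapped volume = 465.5 × 0.1725 = 80.299 mL.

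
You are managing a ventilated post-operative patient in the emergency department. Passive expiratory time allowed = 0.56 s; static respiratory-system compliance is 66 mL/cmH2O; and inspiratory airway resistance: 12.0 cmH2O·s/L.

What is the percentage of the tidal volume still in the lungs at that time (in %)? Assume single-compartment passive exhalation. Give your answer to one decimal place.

49.3

τ = R × C = 12.0 × 66 mL/cmH2O = 12.0 × 0.066 L/cmH2O = 0.792 s.
Passive exhalation: V(t)/V₀ = e^(−t/τ) = e^(−0.56/0.792) = 0.4931.
Fraction remaining = 0.4931 → 49.31%.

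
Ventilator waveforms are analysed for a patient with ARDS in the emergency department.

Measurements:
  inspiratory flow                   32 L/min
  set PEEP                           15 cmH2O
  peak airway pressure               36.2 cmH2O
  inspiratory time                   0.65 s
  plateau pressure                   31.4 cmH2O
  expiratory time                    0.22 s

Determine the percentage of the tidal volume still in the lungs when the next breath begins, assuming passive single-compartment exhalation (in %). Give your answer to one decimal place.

31.5

Flow: 32 L/min ÷ 60 = 0.5333 L/s.
Vt = flow × Ti = 0.5333 L/s × 0.65 s × 1000 mL/L = 346.65 mL.
R = (PIP − Pplat)/V̇ = (36.2 − 31.4) / 0.5333 = 4.8/0.5333 = 9.001 cmH2O·s/L.
C = Vt/(Pplat − PEEP) = 346.65 / (31.4 − 15) = 346.65/16.4 = 21.137 mL/cmH2O.
τ = R × C = 9.001 × 0.02114 L/cmH2O = 0.1903 s.
Fraction remaining at end-expiration = e^(−Te/τ) = e^(−0.22/0.1903) = 0.3147 → 31.47%.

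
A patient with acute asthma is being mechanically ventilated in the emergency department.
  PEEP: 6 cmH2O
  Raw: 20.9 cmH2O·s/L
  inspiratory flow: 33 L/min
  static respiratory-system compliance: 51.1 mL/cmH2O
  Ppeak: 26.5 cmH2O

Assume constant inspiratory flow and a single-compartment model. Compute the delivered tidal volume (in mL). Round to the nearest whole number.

460

Flow: 33 L/min ÷ 60 = 0.55 L/s.
Equation of motion (constant flow): PIP = Vt/C + R·V̇ + PEEP.
Vt/C = PIP − R·V̇ − PEEP = 26.5 − 11.495 − 6 = 9.005 cmH2O.
Vt = C × 9.005 = 51.1 × 9.005 = 460.16 mL.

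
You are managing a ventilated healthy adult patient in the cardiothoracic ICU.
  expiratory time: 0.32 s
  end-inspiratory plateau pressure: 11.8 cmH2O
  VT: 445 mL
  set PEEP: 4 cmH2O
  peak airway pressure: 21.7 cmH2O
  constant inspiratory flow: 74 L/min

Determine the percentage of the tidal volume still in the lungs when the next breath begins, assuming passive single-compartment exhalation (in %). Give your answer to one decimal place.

49.7

Flow: 74 L/min ÷ 60 = 1.2333 L/s.
R = (PIP − Pplat)/V̇ = (21.7 − 11.8) / 1.2333 = 9.9/1.2333 = 8.027 cmH2O·s/L.
C = Vt/(Pplat − PEEP) = 445.0 / (11.8 − 4) = 445.0/7.8 = 57.051 mL/cmH2O.
τ = R × C = 8.027 × 0.05705 L/cmH2O = 0.4579 s.
Fraction remaining at end-expiration = e^(−Te/τ) = e^(−0.32/0.4579) = 0.4972 → 49.72%.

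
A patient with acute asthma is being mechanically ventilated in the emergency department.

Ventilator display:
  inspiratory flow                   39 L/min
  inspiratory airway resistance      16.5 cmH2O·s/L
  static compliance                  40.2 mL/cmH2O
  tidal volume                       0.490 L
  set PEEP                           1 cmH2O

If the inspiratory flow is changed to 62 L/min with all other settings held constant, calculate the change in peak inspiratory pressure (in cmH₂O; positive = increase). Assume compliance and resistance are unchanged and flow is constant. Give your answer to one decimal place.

6.3

Flow: 39 L/min ÷ 60 = 0.65 L/s.
New flow: 62 L/min ÷ 60 = 1.0333 L/s.
PIP = Vt/C + R·V̇ + PEEP (constant-flow equation of motion).
Only the resistive term changes: ΔPIP = R × ΔV̇ = 16.5 × (1.0333 − 0.65) = 16.5 × 0.3833 = 6.324 cmH2O.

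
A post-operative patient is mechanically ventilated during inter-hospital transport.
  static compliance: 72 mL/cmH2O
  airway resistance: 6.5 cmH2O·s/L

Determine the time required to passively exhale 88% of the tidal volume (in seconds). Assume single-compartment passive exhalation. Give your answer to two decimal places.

0.99

τ = R × C = 6.5 × 72 mL/cmH2O = 6.5 × 0.072 L/cmH2O = 0.468 s.
Exhaled fraction f = 1 − e^(−t/τ) → t = −τ·ln(1 − f) = −0.468·ln(0.12) = 0.9923 s.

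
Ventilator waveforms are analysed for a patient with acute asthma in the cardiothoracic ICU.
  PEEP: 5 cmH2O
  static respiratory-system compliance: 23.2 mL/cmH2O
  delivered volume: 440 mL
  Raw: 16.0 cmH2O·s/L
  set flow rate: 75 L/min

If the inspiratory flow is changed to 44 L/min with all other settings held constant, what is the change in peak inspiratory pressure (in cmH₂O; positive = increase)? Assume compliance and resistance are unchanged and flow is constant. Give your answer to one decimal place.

Flow: 75 L/min ÷ 60 = 1.25 L/s.
New flow: 44 L/min ÷ 60 = 0.7333 L/s.
PIP = Vt/C + R·V̇ + PEEP (constant-flow equation of motion).
Only the resistive term changes: ΔPIP = R × ΔV̇ = 16.0 × (0.7333 − 1.25) = 16.0 × -0.5167 = -8.267 cmH2O.

-8.3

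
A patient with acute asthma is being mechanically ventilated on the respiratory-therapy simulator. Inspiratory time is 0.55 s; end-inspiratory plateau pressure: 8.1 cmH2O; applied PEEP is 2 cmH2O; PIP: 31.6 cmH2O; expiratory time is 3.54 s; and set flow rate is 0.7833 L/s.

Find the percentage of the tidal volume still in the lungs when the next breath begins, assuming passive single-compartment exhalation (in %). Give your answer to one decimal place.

18.8

Vt = flow × Ti = 0.7833 L/s × 0.55 s × 1000 mL/L = 430.82 mL.
R = (PIP − Pplat)/V̇ = (31.6 − 8.1) / 0.7833 = 23.5/0.7833 = 30.001 cmH2O·s/L.
C = Vt/(Pplat − PEEP) = 430.82 / (8.1 − 2) = 430.82/6.1 = 70.626 mL/cmH2O.
τ = R × C = 30.001 × 0.07063 L/cmH2O = 2.119 s.
Fraction remaining at end-expiration = e^(−Te/τ) = e^(−3.54/2.119) = 0.1881 → 18.81%.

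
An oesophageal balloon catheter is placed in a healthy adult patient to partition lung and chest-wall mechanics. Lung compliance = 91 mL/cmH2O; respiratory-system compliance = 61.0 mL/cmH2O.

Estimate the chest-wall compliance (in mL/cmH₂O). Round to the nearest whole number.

185

1/Ccw = 1/Crs − 1/CL.
1/Ccw = 1/61.0 − 1/91 = 0.005404.
Ccw = 185.05 mL/cmH2O.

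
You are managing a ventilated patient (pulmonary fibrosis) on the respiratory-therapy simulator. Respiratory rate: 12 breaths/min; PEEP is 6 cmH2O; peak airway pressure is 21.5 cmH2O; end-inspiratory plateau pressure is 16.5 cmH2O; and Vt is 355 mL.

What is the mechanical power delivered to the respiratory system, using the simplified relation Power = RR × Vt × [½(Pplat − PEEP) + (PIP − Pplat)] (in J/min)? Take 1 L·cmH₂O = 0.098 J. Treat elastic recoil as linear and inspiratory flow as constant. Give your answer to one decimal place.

4.3

Per-breath work = Vt × [½(Pplat−PEEP) + (PIP−Pplat)] = 0.355 × [0.5×10.5 + 5.0] = 0.355 × 10.25 = 3.639 L·cmH2O.
Power = 12 × 3.639 = 43.668 L·cmH2O/min.
× 0.098 J/(L·cmH2O) → 4.279 J/min.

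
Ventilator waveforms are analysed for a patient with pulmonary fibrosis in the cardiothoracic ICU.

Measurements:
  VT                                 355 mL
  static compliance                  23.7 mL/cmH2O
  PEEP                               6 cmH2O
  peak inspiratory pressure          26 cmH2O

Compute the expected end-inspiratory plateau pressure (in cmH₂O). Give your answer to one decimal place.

21.0

Pplat = PEEP + Vt / Cstat = 6 + 355 / 23.7 = 6 + 14.979 = 20.979 cmH2O.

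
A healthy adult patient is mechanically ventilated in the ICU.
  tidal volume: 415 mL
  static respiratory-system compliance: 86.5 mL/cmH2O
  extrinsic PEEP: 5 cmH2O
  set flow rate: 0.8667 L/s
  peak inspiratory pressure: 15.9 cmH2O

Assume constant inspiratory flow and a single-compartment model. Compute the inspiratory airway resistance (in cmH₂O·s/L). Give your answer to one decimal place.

Equation of motion (constant flow): PIP = Vt/C + R·V̇ + PEEP.
R·V̇ = PIP − Vt/C − PEEP = 15.9 − 415/86.5 − 5 = 15.9 − 4.798 − 5 = 6.102 cmH2O.
R = 6.102 / 0.8667 = 7.04 cmH2O·s/L.

7.0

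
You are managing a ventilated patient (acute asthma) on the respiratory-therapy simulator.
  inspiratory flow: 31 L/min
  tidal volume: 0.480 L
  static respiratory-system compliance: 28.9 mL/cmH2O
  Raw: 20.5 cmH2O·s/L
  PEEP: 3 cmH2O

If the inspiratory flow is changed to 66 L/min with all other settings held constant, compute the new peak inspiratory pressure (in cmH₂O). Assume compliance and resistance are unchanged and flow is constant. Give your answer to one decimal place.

42.2

Flow: 31 L/min ÷ 60 = 0.5167 L/s.
New flow: 66 L/min ÷ 60 = 1.1 L/s.
PIP = Vt/C + R·V̇ + PEEP (constant-flow equation of motion).
Only the resistive term changes: ΔPIP = R × ΔV̇ = 20.5 × (1.1 − 0.5167) = 20.5 × 0.5833 = 11.958 cmH2O.
Original PIP = 480/28.9 + 20.5×0.5167 + 3 = 30.201 cmH2O; new PIP = 30.201 + (11.958) = 42.159 cmH2O.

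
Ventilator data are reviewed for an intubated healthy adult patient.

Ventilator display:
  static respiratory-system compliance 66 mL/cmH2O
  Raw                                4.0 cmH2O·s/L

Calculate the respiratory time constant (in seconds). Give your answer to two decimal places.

0.26

τ = R × C = 4.0 × 66 mL/cmH2O = 4.0 × 0.066 L/cmH2O = 0.264 s.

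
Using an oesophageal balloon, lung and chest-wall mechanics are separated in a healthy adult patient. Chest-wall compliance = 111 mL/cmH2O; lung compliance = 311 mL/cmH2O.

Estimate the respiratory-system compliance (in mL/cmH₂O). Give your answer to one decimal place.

81.8

Lung and chest wall are elastances in series: 1/Crs = 1/CL + 1/Ccw.
1/Crs = 1/311 + 1/111 = 0.01222.
Crs = 81.833 mL/cmH2O.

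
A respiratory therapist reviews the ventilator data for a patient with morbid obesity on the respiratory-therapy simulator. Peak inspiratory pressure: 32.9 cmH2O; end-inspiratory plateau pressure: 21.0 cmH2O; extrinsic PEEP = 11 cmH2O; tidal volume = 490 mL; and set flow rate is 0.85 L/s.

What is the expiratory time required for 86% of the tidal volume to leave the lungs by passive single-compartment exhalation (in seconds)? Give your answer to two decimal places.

1.35

R = (PIP − Pplat)/V̇ = (32.9 − 21.0) / 0.85 = 11.9/0.85 = 14.0 cmH2O·s/L.
C = Vt/(Pplat − PEEP) = 490.0 / (21.0 − 11) = 490.0/10.0 = 49.0 mL/cmH2O.
τ = R × C = 14.0 × 0.049 L/cmH2O = 0.686 s.
t = −τ·ln(1 − 0.86) = −0.686·ln(0.14) = 1.349 s.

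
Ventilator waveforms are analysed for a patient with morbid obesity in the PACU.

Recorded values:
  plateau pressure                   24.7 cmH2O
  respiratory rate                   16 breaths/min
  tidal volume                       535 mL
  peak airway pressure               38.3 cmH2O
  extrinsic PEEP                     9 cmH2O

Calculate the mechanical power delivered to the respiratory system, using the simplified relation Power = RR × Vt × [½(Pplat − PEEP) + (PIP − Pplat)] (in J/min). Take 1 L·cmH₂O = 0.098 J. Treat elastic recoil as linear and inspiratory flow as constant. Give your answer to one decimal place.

Per-breath work = Vt × [½(Pplat−PEEP) + (PIP−Pplat)] = 0.535 × [0.5×15.7 + 13.6] = 0.535 × 21.45 = 11.476 L·cmH2O.
Power = 16 × 11.476 = 183.62 L·cmH2O/min.
× 0.098 J/(L·cmH2O) → 17.995 J/min.

18.0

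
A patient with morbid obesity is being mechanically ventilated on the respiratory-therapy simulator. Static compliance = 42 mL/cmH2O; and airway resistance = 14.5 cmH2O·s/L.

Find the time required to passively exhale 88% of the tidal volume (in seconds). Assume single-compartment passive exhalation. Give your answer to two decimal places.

1.29

τ = R × C = 14.5 × 42 mL/cmH2O = 14.5 × 0.042 L/cmH2O = 0.609 s.
Exhaled fraction f = 1 − e^(−t/τ) → t = −τ·ln(1 − f) = −0.609·ln(0.12) = 1.291 s.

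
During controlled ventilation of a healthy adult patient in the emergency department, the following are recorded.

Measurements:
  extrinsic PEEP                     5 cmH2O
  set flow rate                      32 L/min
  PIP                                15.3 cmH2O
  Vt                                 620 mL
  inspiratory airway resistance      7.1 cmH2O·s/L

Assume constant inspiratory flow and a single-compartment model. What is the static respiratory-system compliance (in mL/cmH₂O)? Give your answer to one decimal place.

Flow: 32 L/min ÷ 60 = 0.5333 L/s.
Equation of motion (constant flow): PIP = Vt/C + R·V̇ + PEEP.
Vt/C = PIP − R·V̇ − PEEP = 15.3 − 7.1×0.5333 − 5 = 15.3 − 3.786 − 5 = 6.514 cmH2O.
C = Vt / 6.514 = 620 / 6.514 = 95.18 mL/cmH2O.

95.2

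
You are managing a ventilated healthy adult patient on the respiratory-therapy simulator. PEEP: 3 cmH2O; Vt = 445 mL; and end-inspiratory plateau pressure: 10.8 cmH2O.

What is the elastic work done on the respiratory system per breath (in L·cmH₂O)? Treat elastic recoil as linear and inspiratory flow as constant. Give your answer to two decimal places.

1.74

Elastic work ≈ ½ × (Pplat − PEEP) × Vt = 0.5 × (10.8 − 3) × 0.445 L = 0.5 × 7.8 × 0.445 = 1.736 L·cmH2O.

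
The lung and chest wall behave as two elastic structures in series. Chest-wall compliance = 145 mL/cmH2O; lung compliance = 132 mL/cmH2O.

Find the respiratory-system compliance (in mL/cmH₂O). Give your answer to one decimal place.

69.1

Lung and chest wall are elastances in series: 1/Crs = 1/CL + 1/Ccw.
1/Crs = 1/132 + 1/145 = 0.01447.
Crs = 69.109 mL/cmH2O.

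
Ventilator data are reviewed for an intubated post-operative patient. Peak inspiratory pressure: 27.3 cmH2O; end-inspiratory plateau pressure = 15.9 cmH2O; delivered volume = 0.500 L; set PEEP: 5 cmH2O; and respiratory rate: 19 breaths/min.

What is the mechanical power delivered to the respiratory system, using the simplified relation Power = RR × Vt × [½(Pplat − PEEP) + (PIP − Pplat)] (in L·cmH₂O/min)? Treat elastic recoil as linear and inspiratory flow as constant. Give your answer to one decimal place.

160.1

Per-breath work = Vt × [½(Pplat−PEEP) + (PIP−Pplat)] = 0.500 × [0.5×10.9 + 11.4] = 0.500 × 16.85 = 8.425 L·cmH2O.
Power = 19 × 8.425 = 160.08 L·cmH2O/min.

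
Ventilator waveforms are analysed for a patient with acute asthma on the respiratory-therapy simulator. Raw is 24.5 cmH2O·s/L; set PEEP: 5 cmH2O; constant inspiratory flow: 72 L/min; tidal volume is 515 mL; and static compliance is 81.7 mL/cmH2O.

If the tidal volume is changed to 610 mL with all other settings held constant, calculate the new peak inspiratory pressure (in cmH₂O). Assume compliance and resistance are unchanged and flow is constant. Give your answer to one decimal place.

Flow: 72 L/min ÷ 60 = 1.2 L/s.
PIP = Vt/C + R·V̇ + PEEP (constant-flow equation of motion).
Only the elastic term changes: ΔPIP = ΔVt / C = (610 − 515) / 81.7 = 1.163 cmH2O.
Original PIP = 515/81.7 + 24.5×1.2 + 5 = 40.704 cmH2O; new PIP = 40.704 + (1.163) = 41.867 cmH2O.

41.9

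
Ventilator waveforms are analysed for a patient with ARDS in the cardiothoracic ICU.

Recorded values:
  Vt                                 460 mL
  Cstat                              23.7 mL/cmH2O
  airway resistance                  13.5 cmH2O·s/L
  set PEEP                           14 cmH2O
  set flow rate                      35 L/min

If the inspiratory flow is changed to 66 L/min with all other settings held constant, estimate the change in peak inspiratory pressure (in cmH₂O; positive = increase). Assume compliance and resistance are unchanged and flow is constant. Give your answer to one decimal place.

Flow: 35 L/min ÷ 60 = 0.5833 L/s.
New flow: 66 L/min ÷ 60 = 1.1 L/s.
PIP = Vt/C + R·V̇ + PEEP (constant-flow equation of motion).
Only the resistive term changes: ΔPIP = R × ΔV̇ = 13.5 × (1.1 − 0.5833) = 13.5 × 0.5167 = 6.975 cmH2O.

7.0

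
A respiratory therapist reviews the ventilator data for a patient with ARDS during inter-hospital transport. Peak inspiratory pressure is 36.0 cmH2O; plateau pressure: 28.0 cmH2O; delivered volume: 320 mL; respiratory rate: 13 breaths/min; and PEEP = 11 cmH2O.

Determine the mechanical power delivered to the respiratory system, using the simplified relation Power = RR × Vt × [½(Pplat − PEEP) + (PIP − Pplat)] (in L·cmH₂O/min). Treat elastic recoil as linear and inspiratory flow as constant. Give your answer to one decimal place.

68.6

Per-breath work = Vt × [½(Pplat−PEEP) + (PIP−Pplat)] = 0.320 × [0.5×17.0 + 8.0] = 0.320 × 16.5 = 5.28 L·cmH2O.
Power = 13 × 5.28 = 68.64 L·cmH2O/min.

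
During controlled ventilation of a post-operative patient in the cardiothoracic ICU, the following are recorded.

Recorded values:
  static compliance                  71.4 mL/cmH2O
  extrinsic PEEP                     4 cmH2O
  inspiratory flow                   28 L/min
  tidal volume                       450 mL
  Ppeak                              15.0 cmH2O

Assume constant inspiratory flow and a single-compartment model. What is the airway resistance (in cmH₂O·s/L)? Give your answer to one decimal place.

Flow: 28 L/min ÷ 60 = 0.4667 L/s.
Equation of motion (constant flow): PIP = Vt/C + R·V̇ + PEEP.
R·V̇ = PIP − Vt/C − PEEP = 15.0 − 450/71.4 − 4 = 15.0 − 6.303 − 4 = 4.697 cmH2O.
R = 4.697 / 0.4667 = 10.064 cmH2O·s/L.

10.1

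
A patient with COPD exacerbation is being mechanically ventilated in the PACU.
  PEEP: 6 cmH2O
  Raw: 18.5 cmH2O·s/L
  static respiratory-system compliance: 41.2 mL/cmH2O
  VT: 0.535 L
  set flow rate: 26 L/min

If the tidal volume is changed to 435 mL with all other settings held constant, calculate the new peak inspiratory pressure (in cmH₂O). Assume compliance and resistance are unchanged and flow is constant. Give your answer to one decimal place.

Flow: 26 L/min ÷ 60 = 0.4333 L/s.
PIP = Vt/C + R·V̇ + PEEP (constant-flow equation of motion).
Only the elastic term changes: ΔPIP = ΔVt / C = (435 − 535) / 41.2 = -2.427 cmH2O.
Original PIP = 535/41.2 + 18.5×0.4333 + 6 = 27.001 cmH2O; new PIP = 27.001 + (-2.427) = 24.574 cmH2O.

24.6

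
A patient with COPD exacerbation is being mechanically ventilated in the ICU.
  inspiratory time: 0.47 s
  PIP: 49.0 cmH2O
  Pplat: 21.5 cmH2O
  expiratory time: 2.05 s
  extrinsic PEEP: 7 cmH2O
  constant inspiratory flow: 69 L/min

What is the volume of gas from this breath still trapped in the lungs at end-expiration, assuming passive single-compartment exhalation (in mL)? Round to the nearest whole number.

54

Flow: 69 L/min ÷ 60 = 1.15 L/s.
Vt = flow × Ti = 1.15 L/s × 0.47 s × 1000 mL/L = 540.5 mL.
R = (PIP − Pplat)/V̇ = (49.0 − 21.5) / 1.15 = 27.5/1.15 = 23.913 cmH2O·s/L.
C = Vt/(Pplat − PEEP) = 540.5 / (21.5 − 7) = 540.5/14.5 = 37.276 mL/cmH2O.
τ = R × C = 23.913 × 0.03728 L/cmH2O = 0.8915 s.
Fraction remaining = e^(−Te/τ) = e^(−2.05/0.8915) = 0.1003.
Trapped volume = 540.5 × 0.1003 = 54.212 mL.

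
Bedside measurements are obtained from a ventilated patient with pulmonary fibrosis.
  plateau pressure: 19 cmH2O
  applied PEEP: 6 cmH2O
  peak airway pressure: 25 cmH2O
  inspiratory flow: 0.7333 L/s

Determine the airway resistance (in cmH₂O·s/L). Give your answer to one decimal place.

8.2

Raw = (PIP − Pplat) / flow = (25 − 19) / 0.7333 = 6.0 / 0.7333 = 8.182 cmH2O·s/L.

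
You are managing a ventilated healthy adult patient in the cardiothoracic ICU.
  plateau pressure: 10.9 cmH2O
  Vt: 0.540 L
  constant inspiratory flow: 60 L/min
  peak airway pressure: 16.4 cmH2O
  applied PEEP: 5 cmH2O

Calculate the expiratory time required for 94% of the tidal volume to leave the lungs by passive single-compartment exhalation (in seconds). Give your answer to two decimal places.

Flow: 60 L/min ÷ 60 = 1 L/s.
R = (PIP − Pplat)/V̇ = (16.4 − 10.9) / 1 = 5.5/1 = 5.5 cmH2O·s/L.
C = Vt/(Pplat − PEEP) = 540.0 / (10.9 − 5) = 540.0/5.9 = 91.525 mL/cmH2O.
τ = R × C = 5.5 × 0.09153 L/cmH2O = 0.5034 s.
t = −τ·ln(1 − 0.94) = −0.5034·ln(0.06) = 1.416 s.

1.42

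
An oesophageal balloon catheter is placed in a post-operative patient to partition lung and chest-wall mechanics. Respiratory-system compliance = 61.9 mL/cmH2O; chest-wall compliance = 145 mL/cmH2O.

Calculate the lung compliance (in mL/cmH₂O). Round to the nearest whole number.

1/CL = 1/Crs − 1/Ccw.
1/CL = 1/61.9 − 1/145 = 0.009259.
CL = 108.0 mL/cmH2O.

108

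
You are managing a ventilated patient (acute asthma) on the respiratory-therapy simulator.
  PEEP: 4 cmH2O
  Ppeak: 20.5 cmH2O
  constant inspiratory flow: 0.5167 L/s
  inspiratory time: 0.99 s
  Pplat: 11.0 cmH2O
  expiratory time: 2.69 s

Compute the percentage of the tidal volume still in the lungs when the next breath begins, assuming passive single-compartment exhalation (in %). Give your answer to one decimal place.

13.5

Vt = flow × Ti = 0.5167 L/s × 0.99 s × 1000 mL/L = 511.53 mL.
R = (PIP − Pplat)/V̇ = (20.5 − 11.0) / 0.5167 = 9.5/0.5167 = 18.386 cmH2O·s/L.
C = Vt/(Pplat − PEEP) = 511.53 / (11.0 − 4) = 511.53/7.0 = 73.076 mL/cmH2O.
τ = R × C = 18.386 × 0.07308 L/cmH2O = 1.344 s.
Fraction remaining at end-expiration = e^(−Te/τ) = e^(−2.69/1.344) = 0.1351 → 13.51%.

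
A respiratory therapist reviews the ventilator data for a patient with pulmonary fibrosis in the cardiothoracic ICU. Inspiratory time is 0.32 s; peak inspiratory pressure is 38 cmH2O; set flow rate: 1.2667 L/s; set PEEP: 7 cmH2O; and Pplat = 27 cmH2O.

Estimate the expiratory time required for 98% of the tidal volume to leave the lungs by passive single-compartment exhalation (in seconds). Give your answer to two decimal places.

0.69

Vt = flow × Ti = 1.2667 L/s × 0.32 s × 1000 mL/L = 405.34 mL.
R = (PIP − Pplat)/V̇ = (38 − 27) / 1.2667 = 11.0/1.2667 = 8.684 cmH2O·s/L.
C = Vt/(Pplat − PEEP) = 405.34 / (27 − 7) = 405.34/20.0 = 20.267 mL/cmH2O.
τ = R × C = 8.684 × 0.02027 L/cmH2O = 0.176 s.
t = −τ·ln(1 − 0.98) = −0.176·ln(0.02) = 0.6885 s.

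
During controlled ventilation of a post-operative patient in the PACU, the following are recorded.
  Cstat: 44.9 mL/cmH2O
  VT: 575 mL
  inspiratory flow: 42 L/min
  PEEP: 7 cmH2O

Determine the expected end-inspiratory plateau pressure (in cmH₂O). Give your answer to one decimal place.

Pplat = PEEP + Vt / Cstat = 7 + 575 / 44.9 = 7 + 12.806 = 19.806 cmH2O.

19.8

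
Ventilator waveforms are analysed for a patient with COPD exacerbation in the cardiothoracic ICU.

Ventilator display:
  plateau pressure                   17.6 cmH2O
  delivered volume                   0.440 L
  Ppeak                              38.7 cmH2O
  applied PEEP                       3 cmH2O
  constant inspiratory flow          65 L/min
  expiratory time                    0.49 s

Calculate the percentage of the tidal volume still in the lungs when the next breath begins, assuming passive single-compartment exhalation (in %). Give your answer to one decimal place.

43.4

Flow: 65 L/min ÷ 60 = 1.0833 L/s.
R = (PIP − Pplat)/V̇ = (38.7 − 17.6) / 1.0833 = 21.1/1.0833 = 19.478 cmH2O·s/L.
C = Vt/(Pplat − PEEP) = 440.0 / (17.6 − 3) = 440.0/14.6 = 30.137 mL/cmH2O.
τ = R × C = 19.478 × 0.03014 L/cmH2O = 0.5871 s.
Fraction remaining at end-expiration = e^(−Te/τ) = e^(−0.49/0.5871) = 0.434 → 43.4%.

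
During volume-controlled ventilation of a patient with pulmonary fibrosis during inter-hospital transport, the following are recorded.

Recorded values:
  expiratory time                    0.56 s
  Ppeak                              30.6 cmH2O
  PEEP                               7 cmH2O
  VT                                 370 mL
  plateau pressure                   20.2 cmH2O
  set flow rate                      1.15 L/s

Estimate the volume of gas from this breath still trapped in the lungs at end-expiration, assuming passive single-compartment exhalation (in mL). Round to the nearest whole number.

41

R = (PIP − Pplat)/V̇ = (30.6 − 20.2) / 1.15 = 10.4/1.15 = 9.043 cmH2O·s/L.
C = Vt/(Pplat − PEEP) = 370.0 / (20.2 − 7) = 370.0/13.2 = 28.03 mL/cmH2O.
τ = R × C = 9.043 × 0.02803 L/cmH2O = 0.2535 s.
Fraction remaining = e^(−Te/τ) = e^(−0.56/0.2535) = 0.1098.
Trapped volume = 370.0 × 0.1098 = 40.626 mL.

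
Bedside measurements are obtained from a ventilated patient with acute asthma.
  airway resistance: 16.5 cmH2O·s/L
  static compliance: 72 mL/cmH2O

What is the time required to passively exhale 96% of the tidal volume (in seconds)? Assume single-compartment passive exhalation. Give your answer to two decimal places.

τ = R × C = 16.5 × 72 mL/cmH2O = 16.5 × 0.072 L/cmH2O = 1.188 s.
Exhaled fraction f = 1 − e^(−t/τ) → t = −τ·ln(1 − f) = −1.188·ln(0.04) = 3.824 s.

3.82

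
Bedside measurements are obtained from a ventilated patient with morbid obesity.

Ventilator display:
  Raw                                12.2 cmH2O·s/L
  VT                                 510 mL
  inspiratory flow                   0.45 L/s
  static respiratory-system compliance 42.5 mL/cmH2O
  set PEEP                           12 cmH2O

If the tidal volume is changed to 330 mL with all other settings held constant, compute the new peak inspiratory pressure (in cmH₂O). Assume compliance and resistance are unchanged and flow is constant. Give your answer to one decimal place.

25.3

PIP = Vt/C + R·V̇ + PEEP (constant-flow equation of motion).
Only the elastic term changes: ΔPIP = ΔVt / C = (330 − 510) / 42.5 = -4.235 cmH2O.
Original PIP = 510/42.5 + 12.2×0.45 + 12 = 29.49 cmH2O; new PIP = 29.49 + (-4.235) = 25.255 cmH2O.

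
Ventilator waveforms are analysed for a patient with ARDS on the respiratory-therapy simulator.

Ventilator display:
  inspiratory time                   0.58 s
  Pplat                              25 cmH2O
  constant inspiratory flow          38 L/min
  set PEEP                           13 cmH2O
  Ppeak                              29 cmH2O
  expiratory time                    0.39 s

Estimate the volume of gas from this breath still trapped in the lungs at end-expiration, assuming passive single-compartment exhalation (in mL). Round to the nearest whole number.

49

Flow: 38 L/min ÷ 60 = 0.6333 L/s.
Vt = flow × Ti = 0.6333 L/s × 0.58 s × 1000 mL/L = 367.31 mL.
R = (PIP − Pplat)/V̇ = (29 − 25) / 0.6333 = 4.0/0.6333 = 6.316 cmH2O·s/L.
C = Vt/(Pplat − PEEP) = 367.31 / (25 − 13) = 367.31/12.0 = 30.609 mL/cmH2O.
τ = R × C = 6.316 × 0.03061 L/cmH2O = 0.1933 s.
Fraction remaining = e^(−Te/τ) = e^(−0.39/0.1933) = 0.133.
Trapped volume = 367.31 × 0.133 = 48.852 mL.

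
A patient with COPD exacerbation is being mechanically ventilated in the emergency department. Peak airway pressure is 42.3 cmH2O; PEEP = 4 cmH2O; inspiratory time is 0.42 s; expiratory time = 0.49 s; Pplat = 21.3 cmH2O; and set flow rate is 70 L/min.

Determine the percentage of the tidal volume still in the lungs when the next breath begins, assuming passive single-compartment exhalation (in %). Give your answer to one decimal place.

38.2

Flow: 70 L/min ÷ 60 = 1.1667 L/s.
Vt = flow × Ti = 1.1667 L/s × 0.42 s × 1000 mL/L = 490.01 mL.
R = (PIP − Pplat)/V̇ = (42.3 − 21.3) / 1.1667 = 21.0/1.1667 = 17.999 cmH2O·s/L.
C = Vt/(Pplat − PEEP) = 490.01 / (21.3 − 4) = 490.01/17.3 = 28.324 mL/cmH2O.
τ = R × C = 17.999 × 0.02832 L/cmH2O = 0.5097 s.
Fraction remaining at end-expiration = e^(−Te/τ) = e^(−0.49/0.5097) = 0.3824 → 38.24%.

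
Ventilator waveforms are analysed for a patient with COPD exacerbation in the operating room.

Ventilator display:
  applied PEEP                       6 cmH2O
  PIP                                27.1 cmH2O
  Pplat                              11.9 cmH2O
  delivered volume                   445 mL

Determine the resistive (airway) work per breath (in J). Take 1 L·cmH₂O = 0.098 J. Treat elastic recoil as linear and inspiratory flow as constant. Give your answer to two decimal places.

0.66

With constant inspiratory flow the resistive pressure is constant at PIP − Pplat = 27.1 − 11.9 = 15.2 cmH2O, so resistive work = 15.2 × 0.445 = 6.764 L·cmH2O.
× 0.098 J/(L·cmH2O) → 0.6629 J.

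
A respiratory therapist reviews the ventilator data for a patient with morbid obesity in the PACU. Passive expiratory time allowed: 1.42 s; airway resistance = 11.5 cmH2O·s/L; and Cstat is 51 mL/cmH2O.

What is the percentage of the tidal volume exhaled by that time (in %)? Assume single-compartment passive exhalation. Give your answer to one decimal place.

91.1

τ = R × C = 11.5 × 51 mL/cmH2O = 11.5 × 0.051 L/cmH2O = 0.5865 s.
Passive exhalation: V(t)/V₀ = e^(−t/τ) = e^(−1.42/0.5865) = 0.08882.
Fraction exhaled = 1 − 0.08882 = 0.9112 → 91.12%.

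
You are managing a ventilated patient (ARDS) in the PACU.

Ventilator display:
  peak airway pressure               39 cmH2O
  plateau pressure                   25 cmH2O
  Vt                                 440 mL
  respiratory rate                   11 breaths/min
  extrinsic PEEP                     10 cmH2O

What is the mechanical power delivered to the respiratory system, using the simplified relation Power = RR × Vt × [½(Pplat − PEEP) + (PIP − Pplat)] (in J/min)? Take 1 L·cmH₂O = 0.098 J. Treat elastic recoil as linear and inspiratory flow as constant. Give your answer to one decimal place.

10.2

Per-breath work = Vt × [½(Pplat−PEEP) + (PIP−Pplat)] = 0.440 × [0.5×15.0 + 14.0] = 0.440 × 21.5 = 9.46 L·cmH2O.
Power = 11 × 9.46 = 104.06 L·cmH2O/min.
× 0.098 J/(L·cmH2O) → 10.198 J/min.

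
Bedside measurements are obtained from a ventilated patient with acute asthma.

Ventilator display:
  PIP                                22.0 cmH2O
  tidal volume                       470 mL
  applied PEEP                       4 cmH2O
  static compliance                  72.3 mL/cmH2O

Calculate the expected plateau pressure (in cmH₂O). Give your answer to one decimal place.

10.5

Pplat = PEEP + Vt / Cstat = 4 + 470 / 72.3 = 4 + 6.501 = 10.501 cmH2O.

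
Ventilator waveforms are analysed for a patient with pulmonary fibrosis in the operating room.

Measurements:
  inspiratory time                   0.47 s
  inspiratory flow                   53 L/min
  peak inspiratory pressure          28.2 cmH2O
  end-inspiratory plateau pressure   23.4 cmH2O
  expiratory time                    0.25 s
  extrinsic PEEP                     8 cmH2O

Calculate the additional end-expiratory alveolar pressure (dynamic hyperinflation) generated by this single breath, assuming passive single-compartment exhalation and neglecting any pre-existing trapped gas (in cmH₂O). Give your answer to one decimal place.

Flow: 53 L/min ÷ 60 = 0.8833 L/s.
Vt = flow × Ti = 0.8833 L/s × 0.47 s × 1000 mL/L = 415.15 mL.
R = (PIP − Pplat)/V̇ = (28.2 − 23.4) / 0.8833 = 4.8/0.8833 = 5.434 cmH2O·s/L.
C = Vt/(Pplat − PEEP) = 415.15 / (23.4 − 8) = 415.15/15.4 = 26.958 mL/cmH2O.
τ = R × C = 5.434 × 0.02696 L/cmH2O = 0.1465 s.
Fraction remaining = e^(−Te/τ) = e^(−0.25/0.1465) = 0.1815; trapped volume = 415.15 × 0.1815 = 75.35 mL.
Additional alveolar pressure from trapping ≈ V_trapped / C = 75.35 / 26.958 = 2.795 cmH2O.

2.8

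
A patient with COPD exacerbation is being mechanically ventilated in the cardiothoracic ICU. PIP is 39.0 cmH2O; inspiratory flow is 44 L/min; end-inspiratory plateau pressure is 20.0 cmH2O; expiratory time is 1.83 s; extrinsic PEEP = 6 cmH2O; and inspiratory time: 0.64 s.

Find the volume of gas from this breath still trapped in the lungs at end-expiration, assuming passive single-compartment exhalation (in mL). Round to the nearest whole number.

Flow: 44 L/min ÷ 60 = 0.7333 L/s.
Vt = flow × Ti = 0.7333 L/s × 0.64 s × 1000 mL/L = 469.31 mL.
R = (PIP − Pplat)/V̇ = (39.0 − 20.0) / 0.7333 = 19.0/0.7333 = 25.91 cmH2O·s/L.
C = Vt/(Pplat − PEEP) = 469.31 / (20.0 − 6) = 469.31/14.0 = 33.522 mL/cmH2O.
τ = R × C = 25.91 × 0.03352 L/cmH2O = 0.8685 s.
Fraction remaining = e^(−Te/τ) = e^(−1.83/0.8685) = 0.1216.
Trapped volume = 469.31 × 0.1216 = 57.068 mL.

57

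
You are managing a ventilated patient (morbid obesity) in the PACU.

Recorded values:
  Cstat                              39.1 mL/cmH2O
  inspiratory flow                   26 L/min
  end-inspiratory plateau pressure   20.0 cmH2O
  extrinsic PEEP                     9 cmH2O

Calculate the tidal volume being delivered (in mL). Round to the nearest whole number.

430

Vt = Cstat × (Pplat − PEEP) = 39.1 × (20.0 − 9) = 39.1 × 11.0 = 430.1 mL.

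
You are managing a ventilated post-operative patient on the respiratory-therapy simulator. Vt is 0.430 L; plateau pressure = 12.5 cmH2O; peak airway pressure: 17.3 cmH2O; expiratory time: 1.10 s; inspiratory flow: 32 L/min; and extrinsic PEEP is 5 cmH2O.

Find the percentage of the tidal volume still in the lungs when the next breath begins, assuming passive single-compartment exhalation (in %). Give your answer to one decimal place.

Flow: 32 L/min ÷ 60 = 0.5333 L/s.
R = (PIP − Pplat)/V̇ = (17.3 − 12.5) / 0.5333 = 4.8/0.5333 = 9.001 cmH2O·s/L.
C = Vt/(Pplat − PEEP) = 430.0 / (12.5 − 5) = 430.0/7.5 = 57.333 mL/cmH2O.
τ = R × C = 9.001 × 0.05733 L/cmH2O = 0.516 s.
Fraction remaining at end-expiration = e^(−Te/τ) = e^(−1.10/0.516) = 0.1186 → 11.86%.

11.9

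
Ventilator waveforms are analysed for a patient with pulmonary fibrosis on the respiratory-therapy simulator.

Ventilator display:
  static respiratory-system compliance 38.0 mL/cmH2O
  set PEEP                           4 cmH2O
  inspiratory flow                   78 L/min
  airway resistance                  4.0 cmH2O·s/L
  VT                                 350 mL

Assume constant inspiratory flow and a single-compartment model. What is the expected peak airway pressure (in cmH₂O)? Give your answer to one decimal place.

18.4

Flow: 78 L/min ÷ 60 = 1.3 L/s.
Equation of motion (constant flow): PIP = Vt/C + R·V̇ + PEEP.
PIP = 350/38.0 + 4.0×1.3 + 4 = 9.211 + 5.2 + 4 = 18.411 cmH2O.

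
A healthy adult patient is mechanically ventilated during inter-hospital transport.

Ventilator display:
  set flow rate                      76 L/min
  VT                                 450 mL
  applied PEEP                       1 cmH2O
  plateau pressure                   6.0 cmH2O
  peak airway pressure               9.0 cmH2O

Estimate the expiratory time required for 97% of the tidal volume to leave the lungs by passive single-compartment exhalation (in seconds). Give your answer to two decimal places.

0.75

Flow: 76 L/min ÷ 60 = 1.2667 L/s.
R = (PIP − Pplat)/V̇ = (9.0 − 6.0) / 1.2667 = 3.0/1.2667 = 2.368 cmH2O·s/L.
C = Vt/(Pplat − PEEP) = 450.0 / (6.0 − 1) = 450.0/5.0 = 90.0 mL/cmH2O.
τ = R × C = 2.368 × 0.09 L/cmH2O = 0.2131 s.
t = −τ·ln(1 − 0.97) = −0.2131·ln(0.03) = 0.7472 s.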